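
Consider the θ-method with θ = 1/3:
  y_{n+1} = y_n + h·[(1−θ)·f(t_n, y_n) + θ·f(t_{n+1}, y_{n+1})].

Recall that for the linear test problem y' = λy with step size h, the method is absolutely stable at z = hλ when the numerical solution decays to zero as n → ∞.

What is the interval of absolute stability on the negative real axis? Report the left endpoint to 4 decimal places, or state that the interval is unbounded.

z∈(-6.0000,0).

Set f=λy, z=hλ:
  y_{n+1} = y_n + z·[2/3·y_n + 1/3·y_{n+1}] ⇒ (1 − 1/3z)y_{n+1} = (1 + 2/3z)y_n
  Hence R(z) = (1 + 2/3z)/(1 − 1/3z).

Boundary: |R(x)|=1, x<0.
x=-1.04: |R|=0.2277
R=−1: 1+2/3x = −1+1/3x ⇒ -1/3x=2 ⇒ x=2/(-1/3)=-6.0000
Confirm numerically:
  x=-5.409: |R|=0.92972 <1
  x=-5.237: |R|=0.90737 <1
  x=-4.615: |R|=0.81812 <1
  x=-4.332: |R|=0.77250 <1
  x=-6.102: |R|=1.01121 >1
  x=-6.075: |R|=1.00826 >1
Interval (-6.0000, 0).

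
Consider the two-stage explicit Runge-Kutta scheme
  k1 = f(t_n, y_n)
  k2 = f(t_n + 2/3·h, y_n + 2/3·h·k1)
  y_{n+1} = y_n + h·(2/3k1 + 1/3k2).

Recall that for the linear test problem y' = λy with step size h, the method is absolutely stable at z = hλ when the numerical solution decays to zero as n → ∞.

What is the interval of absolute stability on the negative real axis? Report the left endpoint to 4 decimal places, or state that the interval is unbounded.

Test eqn y'=λy, z=hλ:
  k1=λy_n ⇒ h·k1=z·y_n;  k2=λ(1+2/3z)y_n ⇒ h·k2=z(1+2/3z)y_n
  y_{n+1}/y_n = 1 + 2/3z + 1/3z(1+2/3z) = 1 + z + 2/9z²
  Hence R(z) = 1 + z + 2/9z².

Need |R(x)|<1, x<0.
x=-1.67: |R|=0.0502
R=1: x+2/9x²=0 ⇒ x=−9/2=-4.5000; min R=1−1/(4·2/9)=-0.1250>−1
Confirm numerically:
  x=-4.045: |R|=0.59101 <1
  x=-2.475: |R|=0.11375 <1
  x=-2.002: |R|=0.11133 <1
  x=-1.903: |R|=0.09824 <1
  x=-5.003: |R|=1.55922 >1
  x=-4.723: |R|=1.23405 >1
Stable set (-4.5000, 0).

z∈(-4.5000,0).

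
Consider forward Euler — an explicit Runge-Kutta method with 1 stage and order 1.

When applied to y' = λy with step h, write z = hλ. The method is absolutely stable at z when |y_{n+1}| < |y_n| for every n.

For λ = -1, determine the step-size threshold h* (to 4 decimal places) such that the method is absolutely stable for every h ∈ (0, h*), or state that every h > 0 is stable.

(-2.0000,0); λ=-1 ⇒ h* = 2.0000.

Test eqn y'=λy, z=hλ:
  order 1, 1-stage ⇒ R(z)=1+z
  (e.g. R(-0.76)=0.24000, |R|=0.24000)

Need |R(x)|<1, x<0.
x=-0.76: |R|=0.2400
|R(-2.33)|=1.3300 |R(-2.09)|=1.0900 |R(-0.89)|=0.1100
Bisect:
  x_lo=-2.6064 |R|=1.6064  x_hi=-0.0986 |R|=0.9014
  mid=-1.35248 |R|=0.35248 →hi
  mid=-1.97942 |R|=0.97942 →hi
  mid=-2.29289 |R|=1.29289 →lo
  mid=-2.13615 |R|=1.13615 →lo
  mid=-2.05779 |R|=1.05779 →lo
  mid=-2.01860 |R|=1.01860 →lo
  mid=-1.99901 |R|=0.99901 →hi
  mid=-2.00881 |R|=1.00881 →lo
  mid=-2.00391 |R|=1.00391 →lo
  mid=-2.00146 |R|=1.00146 →lo
  ...
  [-2.00008,-1.99993] ⇒ x*=-2.0000
Stable set (-2.0000, 0).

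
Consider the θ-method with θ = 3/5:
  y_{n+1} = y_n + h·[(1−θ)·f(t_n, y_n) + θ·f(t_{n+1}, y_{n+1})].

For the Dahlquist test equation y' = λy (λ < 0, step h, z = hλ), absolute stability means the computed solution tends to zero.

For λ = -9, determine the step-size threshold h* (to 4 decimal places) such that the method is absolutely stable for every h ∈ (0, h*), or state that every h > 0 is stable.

On y'=λy, z=hλ:
  y_{n+1} = y_n + z·[2/5·y_n + 3/5·y_{n+1}] ⇒ (1 − 3/5z)y_{n+1} = (1 + 2/5z)y_n
  ⇒ R(z) = (1 + 2/5z)/(1 − 3/5z).

Boundary: |R(x)|=1, x<0.
x=-1.45: |R|=0.2246
x=-2: |R|=0.0909
x=-10: |R|=0.4286
x=-100: |R|=0.6393
θ=3/5≥1/2 ⇒ |1+2/5x|<|1−3/5x| ∀x<0 ⇒ stable on all of ℝ⁻.

interval (−∞, 0). Any h>0 works for λ=-9.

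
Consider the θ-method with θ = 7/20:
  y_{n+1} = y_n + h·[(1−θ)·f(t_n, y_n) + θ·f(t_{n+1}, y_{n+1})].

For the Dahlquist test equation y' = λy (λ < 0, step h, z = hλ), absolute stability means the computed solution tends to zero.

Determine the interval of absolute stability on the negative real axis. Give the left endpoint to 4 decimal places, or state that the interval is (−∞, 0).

z∈(-6.6667,0).

On y'=λy, z=hλ:
  y_{n+1} = y_n + z·[13/20·y_n + 7/20·y_{n+1}] ⇒ (1 − 7/20z)y_{n+1} = (1 + 13/20z)y_n
  so R(z) = (1 + 13/20z)/(1 − 7/20z).

Need |R(x)|<1, x<0.
x=-0.36: |R|=0.6803
R=−1: 1+13/20x = −1+7/20x ⇒ -3/10x=2 ⇒ x=2/(-3/10)=-6.6667
Confirm numerically:
  x=-5.062: |R|=0.82632 <1
  x=-4.596: |R|=0.76186 <1
  x=-3.097: |R|=0.48612 <1
  x=-7.022: |R|=1.03083 >1
  x=-6.810: |R|=1.01271 >1
Interval (-6.6667, 0).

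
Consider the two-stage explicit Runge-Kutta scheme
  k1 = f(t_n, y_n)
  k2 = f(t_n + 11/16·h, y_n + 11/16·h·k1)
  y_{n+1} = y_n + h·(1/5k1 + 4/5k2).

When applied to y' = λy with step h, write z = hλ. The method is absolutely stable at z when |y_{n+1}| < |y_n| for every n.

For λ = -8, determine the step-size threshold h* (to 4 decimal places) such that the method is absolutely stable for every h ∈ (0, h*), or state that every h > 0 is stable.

Set f=λy, z=hλ:
  k1=λy_n ⇒ h·k1=z·y_n;  k2=λ(1+11/16z)y_n ⇒ h·k2=z(1+11/16z)y_n
  y_{n+1}/y_n = 1 + 1/5z + 4/5z(1+11/16z) = 1 + z + 11/20z²
  ⇒ R(z) = 1 + z + 11/20z².

Solve |R(x)|<1 on ℝ⁻.
x=-1.16: |R|=0.5801
R=1: x+11/20x²=0 ⇒ x=−20/11=-1.8182; min R=1−1/(4·11/20)=0.5455>−1
Confirm numerically:
  x=-1.683: |R|=0.87487 <1
  x=-1.208: |R|=0.59460 <1
  x=-1.193: |R|=0.58979 <1
  x=-0.946: |R|=0.54620 <1
  x=-2.311: |R|=1.62640 >1
  x=-2.281: |R|=1.58063 >1
Interval (-1.8182, 0).

(-1.8182,0); λ=-8 ⇒ h* = (20/11)/8 = 0.2273.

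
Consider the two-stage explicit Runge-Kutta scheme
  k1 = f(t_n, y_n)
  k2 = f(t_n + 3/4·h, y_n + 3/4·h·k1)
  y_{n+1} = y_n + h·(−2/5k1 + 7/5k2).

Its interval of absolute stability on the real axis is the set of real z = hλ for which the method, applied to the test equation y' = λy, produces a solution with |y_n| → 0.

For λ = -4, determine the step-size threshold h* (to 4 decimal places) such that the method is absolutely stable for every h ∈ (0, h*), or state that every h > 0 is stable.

(-0.9524,0); λ=-4 ⇒ h* = (20/21)/4 = 0.2381.

Set f=λy, z=hλ:
  k1=λy_n ⇒ h·k1=z·y_n;  k2=λ(1+3/4z)y_n ⇒ h·k2=z(1+3/4z)y_n
  y_{n+1}/y_n = 1 − 2/5z + 7/5z(1+3/4z) = 1 + z + 21/20z²
  so R(z) = 1 + z + 21/20z².

Find x<0 with |R(x)|<1.
x=-0.66: |R|=0.7974
R=1: x+21/20x²=0 ⇒ x=−20/21=-0.9524; min R=1−1/(4·21/20)=0.7619>−1
Confirm numerically:
  x=-0.849: |R|=0.90784 <1
  x=-0.719: |R|=0.82381 <1
  x=-0.712: |R|=0.82029 <1
  x=-0.419: |R|=0.76534 <1
  x=-1.433: |R|=1.72316 >1
  x=-1.359: |R|=1.58023 >1
Interval (-0.9524, 0).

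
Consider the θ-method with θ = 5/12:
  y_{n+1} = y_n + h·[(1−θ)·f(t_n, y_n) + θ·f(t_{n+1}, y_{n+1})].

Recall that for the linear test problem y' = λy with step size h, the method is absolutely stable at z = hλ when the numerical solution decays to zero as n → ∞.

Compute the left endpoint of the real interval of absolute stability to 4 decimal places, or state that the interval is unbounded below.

z* = -12.0000.

With y'=λy (z=hλ):
  y_{n+1} = y_n + z·[7/12·y_n + 5/12·y_{n+1}] ⇒ (1 − 5/12z)y_{n+1} = (1 + 7/12z)y_n
  R(z) = (1 + 7/12z)/(1 − 5/12z).

Solve |R(x)|<1 on ℝ⁻.
x=-1.67: |R|=0.0152
R=−1: 1+7/12x = −1+5/12x ⇒ -1/6x=2 ⇒ x=2/(-1/6)=-12.0000
Confirm numerically:
  x=-11.918: |R|=0.99771 <1
  x=-11.526: |R|=0.98639 <1
  x=-9.182: |R|=0.90268 <1
  x=-6.921: |R|=0.78204 <1
  x=-12.542: |R|=1.01451 >1
  x=-12.214: |R|=1.00586 >1
  x=-12.206: |R|=1.00564 >1
Stable set (-12.0000, 0).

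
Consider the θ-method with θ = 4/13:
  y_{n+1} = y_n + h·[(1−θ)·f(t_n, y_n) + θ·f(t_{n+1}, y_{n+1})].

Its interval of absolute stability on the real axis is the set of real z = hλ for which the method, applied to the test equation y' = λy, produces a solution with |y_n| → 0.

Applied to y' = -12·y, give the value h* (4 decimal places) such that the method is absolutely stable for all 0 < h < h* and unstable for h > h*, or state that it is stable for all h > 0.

On y'=λy, z=hλ:
  y_{n+1} = y_n + z·[9/13·y_n + 4/13·y_{n+1}] ⇒ (1 − 4/13z)y_{n+1} = (1 + 9/13z)y_n
  ⇒ R(z) = (1 + 9/13z)/(1 − 4/13z).

Boundary: |R(x)|=1, x<0.
x=-0.45: |R|=0.6047
R=−1: 1+9/13x = −1+4/13x ⇒ -5/13x=2 ⇒ x=2/(-5/13)=-5.2000
Confirm numerically:
  x=-3.312: |R|=0.64035 <1
  x=-3.264: |R|=0.62849 <1
  x=-2.891: |R|=0.53000 <1
  x=-5.439: |R|=1.03438 >1
  x=-5.411: |R|=1.03045 >1
Stable set (-5.2000, 0).

(-5.2000,0); λ=-12 ⇒ h* = (26/5)/12 = 0.4333.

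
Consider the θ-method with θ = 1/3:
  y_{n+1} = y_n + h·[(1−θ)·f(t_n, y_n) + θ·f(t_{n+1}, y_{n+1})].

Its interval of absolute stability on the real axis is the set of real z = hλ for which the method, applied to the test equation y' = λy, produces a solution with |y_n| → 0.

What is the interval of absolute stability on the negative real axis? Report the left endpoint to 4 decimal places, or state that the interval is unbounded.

(-6.0000, 0).

Set f=λy, z=hλ:
  y_{n+1} = y_n + z·[2/3·y_n + 1/3·y_{n+1}] ⇒ (1 − 1/3z)y_{n+1} = (1 + 2/3z)y_n
  Hence R(z) = (1 + 2/3z)/(1 − 1/3z).

Solve |R(x)|<1 on ℝ⁻.
x=-0.64: |R|=0.4725
R=−1: 1+2/3x = −1+1/3x ⇒ -1/3x=2 ⇒ x=2/(-1/3)=-6.0000
Confirm numerically:
  x=-5.742: |R|=0.97049 <1
  x=-4.373: |R|=0.77933 <1
  x=-3.198: |R|=0.54792 <1
  x=-6.444: |R|=1.04701 >1
  x=-6.311: |R|=1.03340 >1
Interval (-6.0000, 0).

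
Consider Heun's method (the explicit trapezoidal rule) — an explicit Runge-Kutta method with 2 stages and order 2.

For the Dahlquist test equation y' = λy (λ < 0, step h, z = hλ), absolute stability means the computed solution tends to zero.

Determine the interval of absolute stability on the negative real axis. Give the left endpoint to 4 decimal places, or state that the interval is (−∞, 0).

Set f=λy, z=hλ:
  order 2, 2-stage ⇒ R(z)=1+z+z^2/2
  (e.g. R(-0.5)=0.62500, |R|=0.62500)

Boundary: |R(x)|=1, x<0.
x=-0.5: |R|=0.6250
|R(-2.19)|=1.2080 |R(-2.05)|=1.0512 |R(-0.85)|=0.5112
Bisect:
  x_lo=-2.4663 |R|=1.5750  x_hi=-0.3334 |R|=0.7222
  mid=-1.39984 |R|=0.57994 →hi
  mid=-1.93306 |R|=0.93530 →hi
  mid=-2.19968 |R|=1.21961 →lo
  mid=-2.06637 |R|=1.06857 →lo
  mid=-1.99972 |R|=0.99972 →hi
  mid=-2.03304 |R|=1.03359 →lo
  mid=-2.01638 |R|=1.01651 →lo
  mid=-2.00805 |R|=1.00808 →lo
  ...
  [-2.00011,-1.99998] ⇒ x*=-2.0000
So |R|<1 on (-2.0000, 0).

z∈(-2.0000,0).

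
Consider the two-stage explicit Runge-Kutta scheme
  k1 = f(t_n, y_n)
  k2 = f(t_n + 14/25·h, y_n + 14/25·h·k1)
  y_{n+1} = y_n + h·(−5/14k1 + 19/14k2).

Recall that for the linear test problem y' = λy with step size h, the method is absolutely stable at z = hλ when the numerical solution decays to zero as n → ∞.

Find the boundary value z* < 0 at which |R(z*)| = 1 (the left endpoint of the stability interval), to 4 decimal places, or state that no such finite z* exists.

left endpoint -1.3158.

Set f=λy, z=hλ:
  k1=λy_n ⇒ h·k1=z·y_n;  k2=λ(1+14/25z)y_n ⇒ h·k2=z(1+14/25z)y_n
  y_{n+1}/y_n = 1 − 5/14z + 19/14z(1+14/25z) = 1 + z + 19/25z²
  ⇒ R(z) = 1 + z + 19/25z².

Need |R(x)|<1, x<0.
x=-1.64: |R|=1.4041
R=1: x+19/25x²=0 ⇒ x=−25/19=-1.3158; min R=1−1/(4·19/25)=0.6711>−1
Confirm numerically:
  x=-0.957: |R|=0.73905 <1
  x=-0.946: |R|=0.73414 <1
  x=-0.754: |R|=0.67807 <1
  x=-0.721: |R|=0.67408 <1
  x=-1.859: |R|=1.76747 >1
  x=-1.391: |R|=1.07951 >1
Stable set (-1.3158, 0).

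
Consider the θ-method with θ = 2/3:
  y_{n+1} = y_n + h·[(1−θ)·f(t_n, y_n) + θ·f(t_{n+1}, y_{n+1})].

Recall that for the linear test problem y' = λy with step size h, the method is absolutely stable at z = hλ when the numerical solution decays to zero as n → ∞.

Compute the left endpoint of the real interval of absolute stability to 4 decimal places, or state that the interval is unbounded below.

(−∞, 0) — no finite endpoint.

With y'=λy (z=hλ):
  y_{n+1} = y_n + z·[1/3·y_n + 2/3·y_{n+1}] ⇒ (1 − 2/3z)y_{n+1} = (1 + 1/3z)y_n
  so R(z) = (1 + 1/3z)/(1 − 2/3z).

Boundary: |R(x)|=1, x<0.
x=-1.3: |R|=0.3036
x=-2: |R|=0.1429
x=-10: |R|=0.3043
x=-100: |R|=0.4778
θ=2/3≥1/2 ⇒ |1+1/3x|<|1−2/3x| ∀x<0 ⇒ unbounded interval.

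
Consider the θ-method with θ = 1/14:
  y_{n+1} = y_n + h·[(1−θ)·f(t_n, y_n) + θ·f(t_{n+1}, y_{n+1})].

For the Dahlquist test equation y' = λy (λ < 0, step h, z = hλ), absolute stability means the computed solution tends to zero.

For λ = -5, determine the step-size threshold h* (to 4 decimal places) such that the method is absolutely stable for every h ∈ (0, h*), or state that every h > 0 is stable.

(-2.3333,0); λ=-5 ⇒ h* = (7/3)/5 = 0.4667.

Set f=λy, z=hλ:
  y_{n+1} = y_n + z·[13/14·y_n + 1/14·y_{n+1}] ⇒ (1 − 1/14z)y_{n+1} = (1 + 13/14z)y_n
  R(z) = (1 + 13/14z)/(1 − 1/14z).

Boundary: |R(x)|=1, x<0.
x=-1.27: |R|=0.1644
R=−1: 1+13/14x = −1+1/14x ⇒ -6/7x=2 ⇒ x=2/(-6/7)=-2.3333
Confirm numerically:
  x=-2.205: |R|=0.90497 <1
  x=-1.841: |R|=0.62704 <1
  x=-1.510: |R|=0.36299 <1
  x=-2.878: |R|=1.38725 >1
  x=-2.750: |R|=1.29851 >1
So |R|<1 on (-2.3333, 0).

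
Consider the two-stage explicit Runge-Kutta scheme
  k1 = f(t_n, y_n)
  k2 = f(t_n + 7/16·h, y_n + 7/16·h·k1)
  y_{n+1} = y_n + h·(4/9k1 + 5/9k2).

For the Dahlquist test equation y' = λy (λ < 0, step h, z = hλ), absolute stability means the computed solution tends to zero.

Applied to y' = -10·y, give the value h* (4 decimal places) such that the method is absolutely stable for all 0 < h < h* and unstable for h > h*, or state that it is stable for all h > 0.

(-4.1143,0); λ=-10 ⇒ h* = (144/35)/10 = 0.4114.

Set f=λy, z=hλ:
  k1=λy_n ⇒ h·k1=z·y_n;  k2=λ(1+7/16z)y_n ⇒ h·k2=z(1+7/16z)y_n
  y_{n+1}/y_n = 1 + 4/9z + 5/9z(1+7/16z) = 1 + z + 35/144z²
  so R(z) = 1 + z + 35/144z².

Find x<0 with |R(x)|<1.
x=-0.72: |R|=0.4060
R=1: x+35/144x²=0 ⇒ x=−144/35=-4.1143; min R=1−1/(4·35/144)=-0.0286>−1
Confirm numerically:
  x=-3.785: |R|=0.69707 <1
  x=-3.534: |R|=0.50156 <1
  x=-3.389: |R|=0.40257 <1
  x=-3.129: |R|=0.25067 <1
  x=-4.676: |R|=1.63840 >1
  x=-4.647: |R|=1.60169 >1
  x=-4.582: |R|=1.52088 >1
So |R|<1 on (-4.1143, 0).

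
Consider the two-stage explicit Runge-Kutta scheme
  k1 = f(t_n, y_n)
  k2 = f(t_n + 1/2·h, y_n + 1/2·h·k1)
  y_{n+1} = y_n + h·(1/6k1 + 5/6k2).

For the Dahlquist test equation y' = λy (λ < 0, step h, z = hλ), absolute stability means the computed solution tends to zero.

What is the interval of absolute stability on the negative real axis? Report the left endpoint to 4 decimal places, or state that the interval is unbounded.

Set f=λy, z=hλ:
  k1=λy_n ⇒ h·k1=z·y_n;  k2=λ(1+1/2z)y_n ⇒ h·k2=z(1+1/2z)y_n
  y_{n+1}/y_n = 1 + 1/6z + 5/6z(1+1/2z) = 1 + z + 5/12z²
  so R(z) = 1 + z + 5/12z².

Solve |R(x)|<1 on ℝ⁻.
x=-1.4: |R|=0.4167
R=1: x+5/12x²=0 ⇒ x=−12/5=-2.4000; min R=1−1/(4·5/12)=0.4000>−1
Confirm numerically:
  x=-1.985: |R|=0.65676 <1
  x=-1.880: |R|=0.59267 <1
  x=-1.761: |R|=0.53113 <1
  x=-1.718: |R|=0.51180 <1
  x=-2.925: |R|=1.63984 >1
  x=-2.466: |R|=1.06782 >1
  x=-2.420: |R|=1.02017 >1
Stable set (-2.4000, 0).

(-2.4000, 0).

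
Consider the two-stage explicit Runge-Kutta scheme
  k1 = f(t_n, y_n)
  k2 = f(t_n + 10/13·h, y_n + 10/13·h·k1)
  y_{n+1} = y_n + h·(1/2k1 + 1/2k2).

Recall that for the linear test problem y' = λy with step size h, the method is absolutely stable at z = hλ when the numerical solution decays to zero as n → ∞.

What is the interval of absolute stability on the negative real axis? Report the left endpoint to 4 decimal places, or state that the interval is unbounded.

z∈(-2.6000,0).

Test eqn y'=λy, z=hλ:
  k1=λy_n ⇒ h·k1=z·y_n;  k2=λ(1+10/13z)y_n ⇒ h·k2=z(1+10/13z)y_n
  y_{n+1}/y_n = 1 + 1/2z + 1/2z(1+10/13z) = 1 + z + 5/13z²
  Hence R(z) = 1 + z + 5/13z².

Solve |R(x)|<1 on ℝ⁻.
x=-1.5: |R|=0.3654
R=1: x+5/13x²=0 ⇒ x=−13/5=-2.6000; min R=1−1/(4·5/13)=0.3500>−1
Confirm numerically:
  x=-2.244: |R|=0.69274 <1
  x=-1.992: |R|=0.53418 <1
  x=-1.685: |R|=0.40701 <1
  x=-2.710: |R|=1.11465 >1
  x=-2.704: |R|=1.10816 >1
So |R|<1 on (-2.6000, 0).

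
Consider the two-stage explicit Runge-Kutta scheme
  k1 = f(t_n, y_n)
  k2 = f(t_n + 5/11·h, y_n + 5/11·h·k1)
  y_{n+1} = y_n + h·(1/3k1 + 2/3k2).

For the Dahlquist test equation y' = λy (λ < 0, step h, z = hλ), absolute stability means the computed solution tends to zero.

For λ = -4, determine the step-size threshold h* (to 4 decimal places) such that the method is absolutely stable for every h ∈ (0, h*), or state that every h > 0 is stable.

Test eqn y'=λy, z=hλ:
  k1=λy_n ⇒ h·k1=z·y_n;  k2=λ(1+5/11z)y_n ⇒ h·k2=z(1+5/11z)y_n
  y_{n+1}/y_n = 1 + 1/3z + 2/3z(1+5/11z) = 1 + z + 10/33z²
  Hence R(z) = 1 + z + 10/33z².

Boundary: |R(x)|=1, x<0.
x=-1.11: |R|=0.2634
R=1: x+10/33x²=0 ⇒ x=−33/10=-3.3000; min R=1−1/(4·10/33)=0.1750>−1
Confirm numerically:
  x=-3.250: |R|=0.95076 <1
  x=-3.123: |R|=0.83249 <1
  x=-2.083: |R|=0.23181 <1
  x=-1.633: |R|=0.17509 <1
  x=-3.828: |R|=1.61248 >1
  x=-3.677: |R|=1.42007 >1
Interval (-3.3000, 0).

(-3.3000,0); λ=-4 ⇒ h* = (33/10)/4 = 0.8250.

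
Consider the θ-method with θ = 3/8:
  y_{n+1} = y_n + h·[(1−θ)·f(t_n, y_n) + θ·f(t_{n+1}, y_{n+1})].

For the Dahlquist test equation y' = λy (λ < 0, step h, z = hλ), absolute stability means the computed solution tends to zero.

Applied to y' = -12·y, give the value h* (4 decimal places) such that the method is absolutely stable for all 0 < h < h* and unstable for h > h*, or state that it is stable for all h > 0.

(-8.0000,0); λ=-12 ⇒ h* = (8)/12 = 0.6667.

With y'=λy (z=hλ):
  y_{n+1} = y_n + z·[5/8·y_n + 3/8·y_{n+1}] ⇒ (1 − 3/8z)y_{n+1} = (1 + 5/8z)y_n
  Hence R(z) = (1 + 5/8z)/(1 − 3/8z).

Need |R(x)|<1, x<0.
x=-0.83: |R|=0.3670
R=−1: 1+5/8x = −1+3/8x ⇒ -1/4x=2 ⇒ x=2/(-1/4)=-8.0000
Confirm numerically:
  x=-7.971: |R|=0.99818 <1
  x=-6.022: |R|=0.84823 <1
  x=-5.178: |R|=0.76018 <1
  x=-4.362: |R|=0.65494 <1
  x=-8.392: |R|=1.02363 >1
  x=-8.107: |R|=1.00662 >1
  x=-8.049: |R|=1.00305 >1
Interval (-8.0000, 0).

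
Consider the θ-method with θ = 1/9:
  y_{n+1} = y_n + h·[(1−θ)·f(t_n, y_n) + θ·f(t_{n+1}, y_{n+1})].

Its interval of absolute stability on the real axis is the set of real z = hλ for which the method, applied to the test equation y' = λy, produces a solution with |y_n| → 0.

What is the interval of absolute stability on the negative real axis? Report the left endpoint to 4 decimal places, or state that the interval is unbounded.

(-2.5714, 0).

With y'=λy (z=hλ):
  y_{n+1} = y_n + z·[8/9·y_n + 1/9·y_{n+1}] ⇒ (1 − 1/9z)y_{n+1} = (1 + 8/9z)y_n
  ⇒ R(z) = (1 + 8/9z)/(1 − 1/9z).

Solve |R(x)|<1 on ℝ⁻.
x=-0.34: |R|=0.6724
R=−1: 1+8/9x = −1+1/9x ⇒ -7/9x=2 ⇒ x=2/(-7/9)=-2.5714
Confirm numerically:
  x=-1.481: |R|=0.27173 <1
  x=-1.461: |R|=0.25695 <1
  x=-1.314: |R|=0.14660 <1
  x=-3.028: |R|=1.26571 >1
  x=-2.818: |R|=1.14605 >1
So |R|<1 on (-2.5714, 0).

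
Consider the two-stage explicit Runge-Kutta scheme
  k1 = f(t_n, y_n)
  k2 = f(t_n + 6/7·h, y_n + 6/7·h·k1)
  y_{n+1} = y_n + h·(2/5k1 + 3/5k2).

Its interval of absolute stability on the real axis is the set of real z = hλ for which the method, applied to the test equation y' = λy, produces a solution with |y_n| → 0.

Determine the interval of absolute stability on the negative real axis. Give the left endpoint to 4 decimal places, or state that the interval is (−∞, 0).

z∈(-1.9444,0).

Test eqn y'=λy, z=hλ:
  k1=λy_n ⇒ h·k1=z·y_n;  k2=λ(1+6/7z)y_n ⇒ h·k2=z(1+6/7z)y_n
  y_{n+1}/y_n = 1 + 2/5z + 3/5z(1+6/7z) = 1 + z + 18/35z²
  so R(z) = 1 + z + 18/35z².

Boundary: |R(x)|=1, x<0.
x=-0.31: |R|=0.7394
R=1: x+18/35x²=0 ⇒ x=−35/18=-1.9444; min R=1−1/(4·18/35)=0.5139>−1
Confirm numerically:
  x=-1.824: |R|=0.88702 <1
  x=-1.733: |R|=0.81155 <1
  x=-1.225: |R|=0.54675 <1
  x=-1.163: |R|=0.53261 <1
  x=-2.530: |R|=1.76189 >1
  x=-2.329: |R|=1.46061 >1
  x=-2.033: |R|=1.09259 >1
So |R|<1 on (-1.9444, 0).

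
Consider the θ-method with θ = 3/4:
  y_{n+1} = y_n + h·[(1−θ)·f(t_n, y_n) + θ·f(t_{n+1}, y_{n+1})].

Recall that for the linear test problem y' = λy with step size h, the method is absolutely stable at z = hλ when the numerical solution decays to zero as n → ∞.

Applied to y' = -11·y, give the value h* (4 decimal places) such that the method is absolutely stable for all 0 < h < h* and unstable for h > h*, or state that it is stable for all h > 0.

With y'=λy (z=hλ):
  y_{n+1} = y_n + z·[1/4·y_n + 3/4·y_{n+1}] ⇒ (1 − 3/4z)y_{n+1} = (1 + 1/4z)y_n
  so R(z) = (1 + 1/4z)/(1 − 3/4z).

Find x<0 with |R(x)|<1.
x=-1.43: |R|=0.3100
x=-2: |R|=0.2000
x=-10: |R|=0.1765
x=-100: |R|=0.3158
θ=3/4≥1/2 ⇒ |1+1/4x|<|1−3/4x| ∀x<0 ⇒ interval (−∞,0).

(−∞, 0) — no finite endpoint. Any h>0 works for λ=-11.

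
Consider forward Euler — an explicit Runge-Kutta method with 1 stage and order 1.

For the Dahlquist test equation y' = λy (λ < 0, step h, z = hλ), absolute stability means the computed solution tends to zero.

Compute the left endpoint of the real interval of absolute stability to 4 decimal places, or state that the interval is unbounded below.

On y'=λy, z=hλ:
  order 1, 1-stage ⇒ R(z)=1+z
  (e.g. R(-0.47)=0.53000, |R|=0.53000)

Need |R(x)|<1, x<0.
x=-0.47: |R|=0.5300
|R(-2.36)|=1.3600 |R(-1.52)|=0.5200 |R(-0.95)|=0.0500
Bisect:
  x_lo=-2.4645 |R|=1.4645  x_hi=-0.2433 |R|=0.7567
  mid=-1.35389 |R|=0.35389 →hi
  mid=-1.90919 |R|=0.90919 →hi
  mid=-2.18684 |R|=1.18684 →lo
  mid=-2.04802 |R|=1.04802 →lo
  mid=-1.97860 |R|=0.97860 →hi
  mid=-2.01331 |R|=1.01331 →lo
  mid=-1.99596 |R|=0.99596 →hi
  mid=-2.00463 |R|=1.00463 →lo
  mid=-2.00029 |R|=1.00029 →lo
  mid=-1.99813 |R|=0.99813 →hi
  ...
  [-2.00002,-1.99989] ⇒ x*=-2.0000
So |R|<1 on (-2.0000, 0).

z* = -2.0000.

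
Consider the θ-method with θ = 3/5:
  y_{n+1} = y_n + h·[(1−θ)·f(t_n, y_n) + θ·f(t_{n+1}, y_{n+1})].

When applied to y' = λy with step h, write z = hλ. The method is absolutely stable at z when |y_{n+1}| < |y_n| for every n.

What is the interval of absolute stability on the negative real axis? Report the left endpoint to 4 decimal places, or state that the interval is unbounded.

(−∞, 0) — no finite endpoint.

With y'=λy (z=hλ):
  y_{n+1} = y_n + z·[2/5·y_n + 3/5·y_{n+1}] ⇒ (1 − 3/5z)y_{n+1} = (1 + 2/5z)y_n
  so R(z) = (1 + 2/5z)/(1 − 3/5z).

Solve |R(x)|<1 on ℝ⁻.
x=-0.87: |R|=0.4284
x=-2: |R|=0.0909
x=-10: |R|=0.4286
x=-100: |R|=0.6393
θ=3/5≥1/2 ⇒ |1+2/5x|<|1−3/5x| ∀x<0 ⇒ stable on all of ℝ⁻.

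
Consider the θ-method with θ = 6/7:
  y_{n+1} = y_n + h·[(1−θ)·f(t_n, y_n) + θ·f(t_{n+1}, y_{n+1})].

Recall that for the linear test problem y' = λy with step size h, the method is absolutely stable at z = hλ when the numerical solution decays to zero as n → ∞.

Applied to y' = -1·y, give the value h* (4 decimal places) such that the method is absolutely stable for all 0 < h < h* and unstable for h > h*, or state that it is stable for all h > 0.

interval (−∞, 0). Any h>0 works for λ=-1.

Test eqn y'=λy, z=hλ:
  y_{n+1} = y_n + z·[1/7·y_n + 6/7·y_{n+1}] ⇒ (1 − 6/7z)y_{n+1} = (1 + 1/7z)y_n
  Hence R(z) = (1 + 1/7z)/(1 − 6/7z).

Find x<0 with |R(x)|<1.
x=-0.89: |R|=0.4951
x=-2: |R|=0.2632
x=-10: |R|=0.0448
x=-100: |R|=0.1532
θ=6/7≥1/2 ⇒ |1+1/7x|<|1−6/7x| ∀x<0 ⇒ stable on all of ℝ⁻.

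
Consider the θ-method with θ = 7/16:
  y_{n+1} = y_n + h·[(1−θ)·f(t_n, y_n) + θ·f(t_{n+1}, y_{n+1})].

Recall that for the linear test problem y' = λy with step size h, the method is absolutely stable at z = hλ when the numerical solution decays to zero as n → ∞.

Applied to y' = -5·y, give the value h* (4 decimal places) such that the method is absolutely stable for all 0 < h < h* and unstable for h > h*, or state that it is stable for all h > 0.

On y'=λy, z=hλ:
  y_{n+1} = y_n + z·[9/16·y_n + 7/16·y_{n+1}] ⇒ (1 − 7/16z)y_{n+1} = (1 + 9/16z)y_n
  ⇒ R(z) = (1 + 9/16z)/(1 − 7/16z).

Need |R(x)|<1, x<0.
x=-1.57: |R|=0.0693
R=−1: 1+9/16x = −1+7/16x ⇒ -1/8x=2 ⇒ x=2/(-1/8)=-16.0000
Confirm numerically:
  x=-13.440: |R|=0.95349 <1
  x=-11.316: |R|=0.90161 <1
  x=-8.966: |R|=0.82139 <1
  x=-16.570: |R|=1.00864 >1
  x=-16.481: |R|=1.00732 >1
So |R|<1 on (-16.0000, 0).

(-16.0000,0); λ=-5 ⇒ h* = (16)/5 = 3.2000.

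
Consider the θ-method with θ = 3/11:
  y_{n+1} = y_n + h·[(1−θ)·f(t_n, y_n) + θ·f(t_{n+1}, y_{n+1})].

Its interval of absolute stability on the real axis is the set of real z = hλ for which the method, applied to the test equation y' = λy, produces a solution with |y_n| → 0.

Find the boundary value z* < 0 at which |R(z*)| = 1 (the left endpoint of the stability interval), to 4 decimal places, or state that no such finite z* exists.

Test eqn y'=λy, z=hλ:
  y_{n+1} = y_n + z·[8/11·y_n + 3/11·y_{n+1}] ⇒ (1 − 3/11z)y_{n+1} = (1 + 8/11z)y_n
  R(z) = (1 + 8/11z)/(1 − 3/11z).

Need |R(x)|<1, x<0.
x=-0.69: |R|=0.4193
R=−1: 1+8/11x = −1+3/11x ⇒ -5/11x=2 ⇒ x=2/(-5/11)=-4.4000
Confirm numerically:
  x=-3.918: |R|=0.89408 <1
  x=-3.342: |R|=0.74841 <1
  x=-2.731: |R|=0.56521 <1
  x=-4.937: |R|=1.10403 >1
  x=-4.429: |R|=1.00597 >1
So |R|<1 on (-4.4000, 0).

left endpoint -4.4000.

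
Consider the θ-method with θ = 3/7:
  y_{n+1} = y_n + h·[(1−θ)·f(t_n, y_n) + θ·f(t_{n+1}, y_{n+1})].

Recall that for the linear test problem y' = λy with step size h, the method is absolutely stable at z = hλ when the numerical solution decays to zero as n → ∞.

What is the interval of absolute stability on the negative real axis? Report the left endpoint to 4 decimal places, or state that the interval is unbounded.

z∈(-14.0000,0).

Set f=λy, z=hλ:
  y_{n+1} = y_n + z·[4/7·y_n + 3/7·y_{n+1}] ⇒ (1 − 3/7z)y_{n+1} = (1 + 4/7z)y_n
  R(z) = (1 + 4/7z)/(1 − 3/7z).

Find x<0 with |R(x)|<1.
x=-1.76: |R|=0.0033
R=−1: 1+4/7x = −1+3/7x ⇒ -1/7x=2 ⇒ x=2/(-1/7)=-14.0000
Confirm numerically:
  x=-11.652: |R|=0.94404 <1
  x=-9.439: |R|=0.87086 <1
  x=-6.984: |R|=0.74900 <1
  x=-14.375: |R|=1.00748 >1
  x=-14.249: |R|=1.00501 >1
  x=-14.068: |R|=1.00138 >1
Interval (-14.0000, 0).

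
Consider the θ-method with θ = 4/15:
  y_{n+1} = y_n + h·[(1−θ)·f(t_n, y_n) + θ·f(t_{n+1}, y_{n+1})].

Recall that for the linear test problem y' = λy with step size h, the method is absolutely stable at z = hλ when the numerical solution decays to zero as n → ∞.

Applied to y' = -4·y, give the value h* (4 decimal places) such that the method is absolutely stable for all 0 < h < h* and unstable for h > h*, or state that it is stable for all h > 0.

Set f=λy, z=hλ:
  y_{n+1} = y_n + z·[11/15·y_n + 4/15·y_{n+1}] ⇒ (1 − 4/15z)y_{n+1} = (1 + 11/15z)y_n
  Hence R(z) = (1 + 11/15z)/(1 − 4/15z).

Need |R(x)|<1, x<0.
x=-1.54: |R|=0.0917
R=−1: 1+11/15x = −1+4/15x ⇒ -7/15x=2 ⇒ x=2/(-7/15)=-4.2857
Confirm numerically:
  x=-3.595: |R|=0.83543 <1
  x=-3.456: |R|=0.79850 <1
  x=-2.465: |R|=0.48733 <1
  x=-4.861: |R|=1.11691 >1
  x=-4.610: |R|=1.06788 >1
  x=-4.455: |R|=1.03611 >1
So |R|<1 on (-4.2857, 0).

(-4.2857,0); λ=-4 ⇒ h* = (30/7)/4 = 1.0714.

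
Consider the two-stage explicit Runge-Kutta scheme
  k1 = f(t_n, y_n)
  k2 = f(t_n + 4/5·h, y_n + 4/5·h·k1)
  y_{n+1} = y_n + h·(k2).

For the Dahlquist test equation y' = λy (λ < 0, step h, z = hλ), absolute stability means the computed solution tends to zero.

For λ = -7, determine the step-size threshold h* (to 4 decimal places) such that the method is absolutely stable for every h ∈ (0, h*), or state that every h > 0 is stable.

(-1.2500,0); λ=-7 ⇒ h* = (5/4)/7 = 0.1786.

On y'=λy, z=hλ:
  k1=λy_n ⇒ h·k1=z·y_n;  k2=λ(1+4/5z)y_n ⇒ h·k2=z(1+4/5z)y_n
  y_{n+1}/y_n = 1 + z(1+4/5z) = 1 + z + 4/5z²
  Hence R(z) = 1 + z + 4/5z².

Boundary: |R(x)|=1, x<0.
x=-1.78: |R|=1.7547
R=1: x+4/5x²=0 ⇒ x=−5/4=-1.2500; min R=1−1/(4·4/5)=0.6875>−1
Confirm numerically:
  x=-1.136: |R|=0.89640 <1
  x=-1.079: |R|=0.85239 <1
  x=-0.860: |R|=0.73168 <1
  x=-0.751: |R|=0.70020 <1
  x=-1.726: |R|=1.65726 >1
  x=-1.710: |R|=1.62928 >1
  x=-1.691: |R|=1.59658 >1
So |R|<1 on (-1.2500, 0).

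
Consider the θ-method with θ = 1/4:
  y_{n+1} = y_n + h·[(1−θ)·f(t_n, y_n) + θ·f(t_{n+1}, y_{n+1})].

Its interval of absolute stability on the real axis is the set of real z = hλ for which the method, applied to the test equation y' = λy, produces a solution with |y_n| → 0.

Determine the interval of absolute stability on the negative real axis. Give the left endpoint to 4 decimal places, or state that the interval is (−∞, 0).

z∈(-4.0000,0).

With y'=λy (z=hλ):
  y_{n+1} = y_n + z·[3/4·y_n + 1/4·y_{n+1}] ⇒ (1 − 1/4z)y_{n+1} = (1 + 3/4z)y_n
  so R(z) = (1 + 3/4z)/(1 − 1/4z).

Solve |R(x)|<1 on ℝ⁻.
x=-1.17: |R|=0.0948
R=−1: 1+3/4x = −1+1/4x ⇒ -1/2x=2 ⇒ x=2/(-1/2)=-4.0000
Confirm numerically:
  x=-3.273: |R|=0.80008 <1
  x=-2.879: |R|=0.67408 <1
  x=-2.594: |R|=0.57355 <1
  x=-1.917: |R|=0.29593 <1
  x=-4.517: |R|=1.12140 >1
  x=-4.413: |R|=1.09818 >1
  x=-4.395: |R|=1.09410 >1
Stable set (-4.0000, 0).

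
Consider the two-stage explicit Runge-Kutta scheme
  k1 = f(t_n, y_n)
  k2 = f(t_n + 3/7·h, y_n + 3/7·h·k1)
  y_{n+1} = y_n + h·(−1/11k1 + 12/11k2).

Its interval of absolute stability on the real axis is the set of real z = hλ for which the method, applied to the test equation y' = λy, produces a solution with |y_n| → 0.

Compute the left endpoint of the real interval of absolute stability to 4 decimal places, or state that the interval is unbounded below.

z* = -2.1389.

Test eqn y'=λy, z=hλ:
  k1=λy_n ⇒ h·k1=z·y_n;  k2=λ(1+3/7z)y_n ⇒ h·k2=z(1+3/7z)y_n
  y_{n+1}/y_n = 1 − 1/11z + 12/11z(1+3/7z) = 1 + z + 36/77z²
  ⇒ R(z) = 1 + z + 36/77z².

Solve |R(x)|<1 on ℝ⁻.
x=-1.07: |R|=0.4653
R=1: x+36/77x²=0 ⇒ x=−77/36=-2.1389; min R=1−1/(4·36/77)=0.4653>−1
Confirm numerically:
  x=-2.091: |R|=0.95318 <1
  x=-1.951: |R|=0.82862 <1
  x=-1.615: |R|=0.60443 <1
  x=-2.511: |R|=1.43685 >1
  x=-2.426: |R|=1.32565 >1
Interval (-2.1389, 0).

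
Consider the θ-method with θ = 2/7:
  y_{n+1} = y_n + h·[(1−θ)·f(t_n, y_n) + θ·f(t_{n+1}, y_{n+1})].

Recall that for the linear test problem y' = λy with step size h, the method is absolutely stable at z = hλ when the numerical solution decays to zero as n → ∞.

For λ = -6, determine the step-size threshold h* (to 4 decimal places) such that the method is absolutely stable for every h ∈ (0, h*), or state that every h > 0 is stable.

(-4.6667,0); λ=-6 ⇒ h* = (14/3)/6 = 0.7778.

Test eqn y'=λy, z=hλ:
  y_{n+1} = y_n + z·[5/7·y_n + 2/7·y_{n+1}] ⇒ (1 − 2/7z)y_{n+1} = (1 + 5/7z)y_n
  Hence R(z) = (1 + 5/7z)/(1 − 2/7z).

Solve |R(x)|<1 on ℝ⁻.
x=-0.44: |R|=0.6091
R=−1: 1+5/7x = −1+2/7x ⇒ -3/7x=2 ⇒ x=2/(-3/7)=-4.6667
Confirm numerically:
  x=-4.615: |R|=0.99045 <1
  x=-4.611: |R|=0.98971 <1
  x=-2.045: |R|=0.29080 <1
  x=-4.781: |R|=1.02071 >1
  x=-4.765: |R|=1.01785 >1
  x=-4.694: |R|=1.00500 >1
So |R|<1 on (-4.6667, 0).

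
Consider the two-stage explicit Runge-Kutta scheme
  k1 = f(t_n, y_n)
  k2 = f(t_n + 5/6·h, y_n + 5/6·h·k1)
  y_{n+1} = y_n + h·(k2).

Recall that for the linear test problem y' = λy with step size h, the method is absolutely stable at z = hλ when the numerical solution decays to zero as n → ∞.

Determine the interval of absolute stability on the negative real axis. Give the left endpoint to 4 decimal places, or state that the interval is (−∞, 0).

z∈(-1.2000,0).

On y'=λy, z=hλ:
  k1=λy_n ⇒ h·k1=z·y_n;  k2=λ(1+5/6z)y_n ⇒ h·k2=z(1+5/6z)y_n
  y_{n+1}/y_n = 1 + z(1+5/6z) = 1 + z + 5/6z²
  Hence R(z) = 1 + z + 5/6z².

Need |R(x)|<1, x<0.
x=-0.71: |R|=0.7101
R=1: x+5/6x²=0 ⇒ x=−6/5=-1.2000; min R=1−1/(4·5/6)=0.7000>−1
Confirm numerically:
  x=-1.080: |R|=0.89200 <1
  x=-0.790: |R|=0.73008 <1
  x=-0.767: |R|=0.72324 <1
  x=-0.646: |R|=0.70176 <1
  x=-1.555: |R|=1.46002 >1
  x=-1.276: |R|=1.08081 >1
So |R|<1 on (-1.2000, 0).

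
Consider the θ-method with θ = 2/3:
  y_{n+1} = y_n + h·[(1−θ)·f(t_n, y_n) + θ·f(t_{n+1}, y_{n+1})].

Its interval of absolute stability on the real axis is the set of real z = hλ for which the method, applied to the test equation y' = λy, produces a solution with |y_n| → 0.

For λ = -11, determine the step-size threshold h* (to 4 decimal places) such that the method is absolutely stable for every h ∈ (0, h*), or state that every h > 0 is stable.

With y'=λy (z=hλ):
  y_{n+1} = y_n + z·[1/3·y_n + 2/3·y_{n+1}] ⇒ (1 − 2/3z)y_{n+1} = (1 + 1/3z)y_n
  ⇒ R(z) = (1 + 1/3z)/(1 − 2/3z).

Need |R(x)|<1, x<0.
x=-0.81: |R|=0.4740
x=-2: |R|=0.1429
x=-10: |R|=0.3043
x=-100: |R|=0.4778
θ=2/3≥1/2 ⇒ |1+1/3x|<|1−2/3x| ∀x<0 ⇒ stable on all of ℝ⁻.

(−∞, 0) — no finite endpoint. Any h>0 works for λ=-11.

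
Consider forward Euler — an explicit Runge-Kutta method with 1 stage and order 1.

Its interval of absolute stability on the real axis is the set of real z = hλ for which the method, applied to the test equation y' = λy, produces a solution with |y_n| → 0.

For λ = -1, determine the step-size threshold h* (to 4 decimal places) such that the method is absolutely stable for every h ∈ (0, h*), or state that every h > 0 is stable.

Set f=λy, z=hλ:
  order 1, 1-stage ⇒ R(z)=1+z
  (e.g. R(-0.64)=0.36000, |R|=0.36000)

Solve |R(x)|<1 on ℝ⁻.
x=-0.64: |R|=0.3600
|R(-1.93)|=0.9300 |R(-1.76)|=0.7600 |R(-0.9)|=0.1000
Bisect:
  x_lo=-2.5347 |R|=1.5347  x_hi=-0.3891 |R|=0.6109
  mid=-1.46194 |R|=0.46194 →hi
  mid=-1.99833 |R|=0.99833 →hi
  mid=-2.26653 |R|=1.26653 →lo
  mid=-2.13243 |R|=1.13243 →lo
  mid=-2.06538 |R|=1.06538 →lo
  mid=-2.03186 |R|=1.03186 →lo
  mid=-2.01510 |R|=1.01510 →lo
  mid=-2.00672 |R|=1.00672 →lo
  mid=-2.00253 |R|=1.00253 →lo
  mid=-2.00043 |R|=1.00043 →lo
  ...
  [-2.00004,-1.99991] ⇒ x*=-2.0000
Stable set (-2.0000, 0).

(-2.0000,0); λ=-1 ⇒ h* = 2.0000.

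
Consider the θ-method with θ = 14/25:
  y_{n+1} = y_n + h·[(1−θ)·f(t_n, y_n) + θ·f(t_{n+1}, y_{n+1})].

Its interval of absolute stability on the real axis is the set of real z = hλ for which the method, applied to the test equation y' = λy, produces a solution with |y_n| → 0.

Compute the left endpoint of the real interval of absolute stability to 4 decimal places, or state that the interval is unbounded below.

(−∞, 0) — no finite endpoint.

On y'=λy, z=hλ:
  y_{n+1} = y_n + z·[11/25·y_n + 14/25·y_{n+1}] ⇒ (1 − 14/25z)y_{n+1} = (1 + 11/25z)y_n
  so R(z) = (1 + 11/25z)/(1 − 14/25z).

Need |R(x)|<1, x<0.
x=-1.56: |R|=0.1674
x=-2: |R|=0.0566
x=-10: |R|=0.5152
x=-100: |R|=0.7544
θ=14/25≥1/2 ⇒ |1+11/25x|<|1−14/25x| ∀x<0 ⇒ interval (−∞,0).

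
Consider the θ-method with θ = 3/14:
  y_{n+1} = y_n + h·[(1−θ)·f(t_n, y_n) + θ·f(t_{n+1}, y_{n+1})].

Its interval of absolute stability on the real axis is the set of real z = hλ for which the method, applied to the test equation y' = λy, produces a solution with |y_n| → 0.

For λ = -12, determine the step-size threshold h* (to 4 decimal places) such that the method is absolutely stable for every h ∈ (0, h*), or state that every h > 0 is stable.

(-3.5000,0); λ=-12 ⇒ h* = (7/2)/12 = 0.2917.

Test eqn y'=λy, z=hλ:
  y_{n+1} = y_n + z·[11/14·y_n + 3/14·y_{n+1}] ⇒ (1 − 3/14z)y_{n+1} = (1 + 11/14z)y_n
  ⇒ R(z) = (1 + 11/14z)/(1 − 3/14z).

Boundary: |R(x)|=1, x<0.
x=-1.43: |R|=0.0946
R=−1: 1+11/14x = −1+3/14x ⇒ -4/7x=2 ⇒ x=2/(-4/7)=-3.5000
Confirm numerically:
  x=-3.307: |R|=0.93545 <1
  x=-2.849: |R|=0.76902 <1
  x=-2.787: |R|=0.74491 <1
  x=-2.263: |R|=0.52398 <1
  x=-4.041: |R|=1.16568 >1
  x=-3.877: |R|=1.11767 >1
  x=-3.527: |R|=1.00879 >1
Interval (-3.5000, 0).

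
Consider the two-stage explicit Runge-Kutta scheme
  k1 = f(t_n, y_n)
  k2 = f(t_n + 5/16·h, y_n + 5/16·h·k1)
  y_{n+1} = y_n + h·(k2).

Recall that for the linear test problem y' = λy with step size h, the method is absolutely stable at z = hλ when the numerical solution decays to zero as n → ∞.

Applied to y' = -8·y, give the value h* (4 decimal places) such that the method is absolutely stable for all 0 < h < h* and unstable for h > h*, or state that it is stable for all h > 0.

(-3.2000,0); λ=-8 ⇒ h* = (16/5)/8 = 0.4000.

On y'=λy, z=hλ:
  k1=λy_n ⇒ h·k1=z·y_n;  k2=λ(1+5/16z)y_n ⇒ h·k2=z(1+5/16z)y_n
  y_{n+1}/y_n = 1 + z(1+5/16z) = 1 + z + 5/16z²
  ⇒ R(z) = 1 + z + 5/16z².

Solve |R(x)|<1 on ℝ⁻.
x=-0.3: |R|=0.7281
R=1: x+5/16x²=0 ⇒ x=−16/5=-3.2000; min R=1−1/(4·5/16)=0.2000>−1
Confirm numerically:
  x=-1.796: |R|=0.21200 <1
  x=-1.667: |R|=0.20140 <1
  x=-1.342: |R|=0.22080 <1
  x=-3.715: |R|=1.59788 >1
  x=-3.673: |R|=1.54292 >1
  x=-3.410: |R|=1.22378 >1
Stable set (-3.2000, 0).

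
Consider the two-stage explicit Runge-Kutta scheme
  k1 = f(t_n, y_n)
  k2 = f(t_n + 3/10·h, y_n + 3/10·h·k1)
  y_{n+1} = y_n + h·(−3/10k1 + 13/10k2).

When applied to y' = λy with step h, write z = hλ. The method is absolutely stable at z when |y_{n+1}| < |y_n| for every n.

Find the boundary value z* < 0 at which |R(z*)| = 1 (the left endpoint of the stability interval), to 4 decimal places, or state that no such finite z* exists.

With y'=λy (z=hλ):
  k1=λy_n ⇒ h·k1=z·y_n;  k2=λ(1+3/10z)y_n ⇒ h·k2=z(1+3/10z)y_n
  y_{n+1}/y_n = 1 − 3/10z + 13/10z(1+3/10z) = 1 + z + 39/100z²
  R(z) = 1 + z + 39/100z².

Need |R(x)|<1, x<0.
x=-1.31: |R|=0.3593
R=1: x+39/100x²=0 ⇒ x=−100/39=-2.5641; min R=1−1/(4·39/100)=0.3590>−1
Confirm numerically:
  x=-2.351: |R|=0.80461 <1
  x=-1.422: |R|=0.36661 <1
  x=-1.290: |R|=0.35900 <1
  x=-2.729: |R|=1.17550 >1
  x=-2.713: |R|=1.15754 >1
Stable set (-2.5641, 0).

left endpoint -2.5641.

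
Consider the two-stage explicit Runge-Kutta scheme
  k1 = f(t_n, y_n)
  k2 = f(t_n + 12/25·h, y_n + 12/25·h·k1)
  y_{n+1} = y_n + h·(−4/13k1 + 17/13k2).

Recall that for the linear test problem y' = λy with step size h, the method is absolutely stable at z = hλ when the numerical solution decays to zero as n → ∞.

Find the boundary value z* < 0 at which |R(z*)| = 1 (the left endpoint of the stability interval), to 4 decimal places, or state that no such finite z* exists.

On y'=λy, z=hλ:
  k1=λy_n ⇒ h·k1=z·y_n;  k2=λ(1+12/25z)y_n ⇒ h·k2=z(1+12/25z)y_n
  y_{n+1}/y_n = 1 − 4/13z + 17/13z(1+12/25z) = 1 + z + 204/325z²
  Hence R(z) = 1 + z + 204/325z².

Boundary: |R(x)|=1, x<0.
x=-0.63: |R|=0.6191
R=1: x+204/325x²=0 ⇒ x=−325/204=-1.5931; min R=1−1/(4·204/325)=0.6017>−1
Confirm numerically:
  x=-1.513: |R|=0.92389 <1
  x=-1.428: |R|=0.85198 <1
  x=-1.314: |R|=0.76977 <1
  x=-2.056: |R|=1.59734 >1
  x=-2.000: |R|=1.51077 >1
  x=-1.742: |R|=1.16277 >1
So |R|<1 on (-1.5931, 0).

left endpoint -1.5931.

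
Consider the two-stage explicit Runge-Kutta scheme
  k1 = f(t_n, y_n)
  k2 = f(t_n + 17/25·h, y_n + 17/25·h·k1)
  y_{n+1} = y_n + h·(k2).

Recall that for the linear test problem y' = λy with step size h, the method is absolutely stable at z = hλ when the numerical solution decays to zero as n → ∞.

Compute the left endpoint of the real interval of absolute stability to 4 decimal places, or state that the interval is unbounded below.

Set f=λy, z=hλ:
  k1=λy_n ⇒ h·k1=z·y_n;  k2=λ(1+17/25z)y_n ⇒ h·k2=z(1+17/25z)y_n
  y_{n+1}/y_n = 1 + z(1+17/25z) = 1 + z + 17/25z²
  so R(z) = 1 + z + 17/25z².

Find x<0 with |R(x)|<1.
x=-0.94: |R|=0.6608
R=1: x+17/25x²=0 ⇒ x=−25/17=-1.4706; min R=1−1/(4·17/25)=0.6324>−1
Confirm numerically:
  x=-1.183: |R|=0.76865 <1
  x=-0.775: |R|=0.63343 <1
  x=-0.707: |R|=0.63290 <1
  x=-0.595: |R|=0.64574 <1
  x=-1.955: |R|=1.64398 >1
  x=-1.890: |R|=1.53903 >1
  x=-1.761: |R|=1.34776 >1
Stable set (-1.4706, 0).

left endpoint -1.4706.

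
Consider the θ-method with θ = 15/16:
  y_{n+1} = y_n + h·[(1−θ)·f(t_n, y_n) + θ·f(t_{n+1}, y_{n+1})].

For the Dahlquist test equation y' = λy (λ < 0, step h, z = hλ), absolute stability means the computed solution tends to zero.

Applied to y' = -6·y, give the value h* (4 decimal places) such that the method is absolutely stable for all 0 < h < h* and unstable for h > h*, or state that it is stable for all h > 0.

Set f=λy, z=hλ:
  y_{n+1} = y_n + z·[1/16·y_n + 15/16·y_{n+1}] ⇒ (1 − 15/16z)y_{n+1} = (1 + 1/16z)y_n
  R(z) = (1 + 1/16z)/(1 − 15/16z).

Boundary: |R(x)|=1, x<0.
x=-0.67: |R|=0.5885
x=-2: |R|=0.3043
x=-10: |R|=0.0361
x=-100: |R|=0.0554
θ=15/16≥1/2 ⇒ |1+1/16x|<|1−15/16x| ∀x<0 ⇒ interval (−∞,0).

unbounded; (−∞, 0). Any h>0 works for λ=-6.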